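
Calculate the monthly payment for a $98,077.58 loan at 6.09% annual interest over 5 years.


Loan payment formula: PMT = PV × r / (1 − (1 + r)^(−n))
Monthly rate r = 0.0609/12 = 0.005075, n = 60 months
Denominator: 1 − (1 + 0.0609/12)^(−60) = 0.261940
PMT = $98,077.58 × (0.0609/12) / 0.261940
PMT = $1,900.22 per month

PMT = PV × r / (1-(1+r)^(-n)) = $1,900.22/month


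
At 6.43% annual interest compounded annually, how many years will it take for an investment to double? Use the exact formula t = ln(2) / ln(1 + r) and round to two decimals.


Doubling condition: (1 + r)^t = 2
Take ln of both sides: t × ln(1 + r) = ln(2)
t = ln(2) / ln(1 + r)
t = 0.693147 / 0.062317
t = 11.12

t = ln(2) / ln(1 + r) = 11.12 years


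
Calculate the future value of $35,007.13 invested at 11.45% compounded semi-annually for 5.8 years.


Compound interest formula: A = P(1 + r/n)^(nt)
A = $35,007.13 × (1 + 0.1145/2)^(2 × 5.8)
Growth factor: (1 + 0.1145/2)^11.6 = 1.9074855
A = $35,007.13 × 1.9074855
A = $66,775.59

A = P(1 + r/n)^(nt) = $66,775.59


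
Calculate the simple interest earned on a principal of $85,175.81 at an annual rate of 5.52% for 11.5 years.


Simple interest formula: I = P × r × t
I = $85,175.81 × 0.0552 × 11.5
I = $54,069.60

I = P × r × t = $54,069.60


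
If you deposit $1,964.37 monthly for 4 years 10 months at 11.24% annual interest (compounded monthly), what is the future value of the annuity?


Future value of an ordinary annuity: FV = PMT × ((1 + r)^n − 1) / r
Monthly rate r = 0.1124/12 ≈ 0.00936667, n = 58
FV = $1,964.37 × ((1 + 0.1124/12)^58 − 1) / (0.1124/12)
FV = $1,964.37 × 76.577294
FV = $150,426.14

FV = PMT × ((1+r)^n - 1)/r = $150,426.14


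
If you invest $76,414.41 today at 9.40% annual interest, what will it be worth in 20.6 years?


Future value formula: FV = PV × (1 + r)^t
FV = $76,414.41 × (1 + 0.094)^20.6
FV = $76,414.41 × 6.3643907
FV = $486,331.16

FV = PV × (1 + r)^t = $486,331.16


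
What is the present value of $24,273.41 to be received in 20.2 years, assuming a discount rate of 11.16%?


Present value formula: PV = FV / (1 + r)^t
PV = $24,273.41 / (1 + 0.1116)^20.2
PV = $24,273.41 / 8.475405
PV = $2,863.98

PV = FV / (1 + r)^t = $2,863.98


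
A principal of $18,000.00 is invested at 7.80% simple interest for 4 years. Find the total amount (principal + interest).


Total amount formula: A = P(1 + rt) = P + P·r·t
Interest: I = P × r × t = $18,000.00 × 0.078 × 4 = $5,616.00
A = P + I = $18,000.00 + $5,616.00 = $23,616.00

A = P + I = P(1 + rt) = $23,616.00


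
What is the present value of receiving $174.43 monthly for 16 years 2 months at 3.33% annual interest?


Present value of an ordinary annuity: PV = PMT × (1 − (1 + r)^(−n)) / r
Monthly rate r = 0.0333/12 = 0.002775, n = 194
PV = $174.43 × (1 − (1 + 0.0333/12)^(−194)) / (0.0333/12)
PV = $174.43 × 149.857316
PV = $26,139.61

PV = PMT × (1-(1+r)^(-n))/r = $26,139.61


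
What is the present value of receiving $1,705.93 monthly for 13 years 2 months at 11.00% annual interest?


Present value of an ordinary annuity: PV = PMT × (1 − (1 + r)^(−n)) / r
Monthly rate r = 0.11/12 ≈ 0.00916667, n = 158
PV = $1,705.93 × (1 − (1 + 0.11/12)^(−158)) / (0.11/12)
PV = $1,705.93 × 83.289061
PV = $142,085.31

PV = PMT × (1-(1+r)^(-n))/r = $142,085.31


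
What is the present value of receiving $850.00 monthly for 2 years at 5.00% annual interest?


Present value of an ordinary annuity: PV = PMT × (1 − (1 + r)^(−n)) / r
Monthly rate r = 0.05/12 ≈ 0.00416667, n = 24
PV = $850.00 × (1 − (1 + 0.05/12)^(−24)) / (0.05/12)
PV = $850.00 × 22.793898
PV = $19,374.81

PV = PMT × (1-(1+r)^(-n))/r = $19,374.81


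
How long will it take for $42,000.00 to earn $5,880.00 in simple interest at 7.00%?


Rearrange the simple interest formula for t:
I = P × r × t  ⇒  t = I / (P × r)
t = $5,880.00 / ($42,000.00 × 0.07)
t = 2

t = I/(P×r) = 2 years


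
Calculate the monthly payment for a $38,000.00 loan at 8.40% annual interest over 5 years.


Loan payment formula: PMT = PV × r / (1 − (1 + r)^(−n))
Monthly rate r = 0.084/12 = 0.007, n = 60 months
Denominator: 1 − (1 + 0.084/12)^(−60) = 0.341991
PMT = $38,000.00 × (0.084/12) / 0.341991
PMT = $777.80 per month

PMT = PV × r / (1-(1+r)^(-n)) = $777.80/month


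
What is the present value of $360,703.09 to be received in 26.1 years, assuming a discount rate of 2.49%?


Present value formula: PV = FV / (1 + r)^t
PV = $360,703.09 / (1 + 0.0249)^26.1
PV = $360,703.09 / 1.900145995
PV = $189,829.15

PV = FV / (1 + r)^t = $189,829.15


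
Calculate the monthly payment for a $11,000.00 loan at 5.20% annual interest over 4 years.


Loan payment formula: PMT = PV × r / (1 − (1 + r)^(−n))
Monthly rate r = 0.052/12 ≈ 0.00433333, n = 48 months
Denominator: 1 − (1 + 0.052/12)^(−48) = 0.187428
PMT = $11,000.00 × (0.052/12) / 0.187428
PMT = $254.32 per month

PMT = PV × r / (1-(1+r)^(-n)) = $254.32/month


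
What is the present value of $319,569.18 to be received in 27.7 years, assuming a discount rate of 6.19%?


Present value formula: PV = FV / (1 + r)^t
PV = $319,569.18 / (1 + 0.0619)^27.7
PV = $319,569.18 / 5.278570
PV = $60,540.86

PV = FV / (1 + r)^t = $60,540.86


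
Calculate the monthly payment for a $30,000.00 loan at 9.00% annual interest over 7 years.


Loan payment formula: PMT = PV × r / (1 − (1 + r)^(−n))
Monthly rate r = 0.09/12 = 0.0075, n = 84 months
Denominator: 1 − (1 + 0.09/12)^(−84) = 0.466155
PMT = $30,000.00 × (0.09/12) / 0.466155
PMT = $482.67 per month

PMT = PV × r / (1-(1+r)^(-n)) = $482.67/month


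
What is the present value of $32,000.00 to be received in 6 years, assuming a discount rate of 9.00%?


Present value formula: PV = FV / (1 + r)^t
PV = $32,000.00 / (1 + 0.09)^6
PV = $32,000.00 / 1.6771001
PV = $19,080.55

PV = FV / (1 + r)^t = $19,080.55


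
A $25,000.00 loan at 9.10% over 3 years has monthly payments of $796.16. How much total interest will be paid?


Total paid over the life of the loan = PMT × n.
Total paid = $796.16 × 36 = $28,661.76
Total interest = total paid − principal = $28,661.76 − $25,000.00 = $3,661.76

Total interest = (PMT × n) - PV = $3,661.76


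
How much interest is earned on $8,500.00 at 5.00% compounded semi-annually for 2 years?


Compound interest earned = final amount − principal.
A = P(1 + r/n)^(nt) = $8,500.00 × (1 + 0.05/2)^(2 × 2) = $9,382.41
Interest = A − P = $9,382.41 − $8,500.00 = $882.41

Interest = A - P = $882.41


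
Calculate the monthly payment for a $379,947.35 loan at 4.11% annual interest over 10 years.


Loan payment formula: PMT = PV × r / (1 − (1 + r)^(−n))
Monthly rate r = 0.0411/12 = 0.003425, n = 120 months
Denominator: 1 − (1 + 0.0411/12)^(−120) = 0.336547
PMT = $379,947.35 × (0.0411/12) / 0.336547
PMT = $3,866.68 per month

PMT = PV × r / (1-(1+r)^(-n)) = $3,866.68/month


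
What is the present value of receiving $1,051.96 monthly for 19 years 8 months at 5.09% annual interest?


Present value of an ordinary annuity: PV = PMT × (1 − (1 + r)^(−n)) / r
Monthly rate r = 0.0509/12 ≈ 0.00424167, n = 236
PV = $1,051.96 × (1 − (1 + 0.0509/12)^(−236)) / (0.0509/12)
PV = $1,051.96 × 148.932417
PV = $156,670.95

PV = PMT × (1-(1+r)^(-n))/r = $156,670.95


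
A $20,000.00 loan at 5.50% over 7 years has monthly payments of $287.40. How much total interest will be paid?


Total paid over the life of the loan = PMT × n.
Total paid = $287.40 × 84 = $24,141.60
Total interest = total paid − principal = $24,141.60 − $20,000.00 = $4,141.60

Total interest = (PMT × n) - PV = $4,141.60


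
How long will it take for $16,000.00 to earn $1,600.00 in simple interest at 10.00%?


Rearrange the simple interest formula for t:
I = P × r × t  ⇒  t = I / (P × r)
t = $1,600.00 / ($16,000.00 × 0.1)
t = 1

t = I/(P×r) = 1 year


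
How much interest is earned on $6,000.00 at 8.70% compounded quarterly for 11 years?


Compound interest earned = final amount − principal.
A = P(1 + r/n)^(nt) = $6,000.00 × (1 + 0.087/4)^(4 × 11) = $15,463.78
Interest = A − P = $15,463.78 − $6,000.00 = $9,463.78

Interest = A - P = $9,463.78


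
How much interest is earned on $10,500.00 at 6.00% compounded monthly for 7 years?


Compound interest earned = final amount − principal.
A = P(1 + r/n)^(nt) = $10,500.00 × (1 + 0.06/12)^(12 × 7) = $15,963.88
Interest = A − P = $15,963.88 − $10,500.00 = $5,463.88

Interest = A - P = $5,463.88


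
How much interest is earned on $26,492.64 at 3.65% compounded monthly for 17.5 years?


Compound interest earned = final amount − principal.
A = P(1 + r/n)^(nt) = $26,492.64 × (1 + 0.0365/12)^(12 × 17.5) = $50,131.40
Interest = A − P = $50,131.40 − $26,492.64 = $23,638.76

Interest = A - P = $23,638.76


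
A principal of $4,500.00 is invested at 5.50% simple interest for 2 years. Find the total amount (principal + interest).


Total amount formula: A = P(1 + rt) = P + P·r·t
Interest: I = P × r × t = $4,500.00 × 0.055 × 2 = $495.00
A = P + I = $4,500.00 + $495.00 = $4,995.00

A = P + I = P(1 + rt) = $4,995.00


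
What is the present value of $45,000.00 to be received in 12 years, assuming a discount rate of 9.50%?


Present value formula: PV = FV / (1 + r)^t
PV = $45,000.00 / (1 + 0.095)^12
PV = $45,000.00 / 2.971457
PV = $15,144.09

PV = FV / (1 + r)^t = $15,144.09


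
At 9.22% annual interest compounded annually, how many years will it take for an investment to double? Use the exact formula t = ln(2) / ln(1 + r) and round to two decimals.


Doubling condition: (1 + r)^t = 2
Take ln of both sides: t × ln(1 + r) = ln(2)
t = ln(2) / ln(1 + r)
t = 0.693147 / 0.088194
t = 7.86

t = ln(2) / ln(1 + r) = 7.86 years


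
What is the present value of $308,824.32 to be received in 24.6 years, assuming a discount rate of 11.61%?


Present value formula: PV = FV / (1 + r)^t
PV = $308,824.32 / (1 + 0.1161)^24.6
PV = $308,824.32 / 14.910646
PV = $20,711.67

PV = FV / (1 + r)^t = $20,711.67


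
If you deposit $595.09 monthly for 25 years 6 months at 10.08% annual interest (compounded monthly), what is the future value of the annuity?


Future value of an ordinary annuity: FV = PMT × ((1 + r)^n − 1) / r
Monthly rate r = 0.1008/12 = 0.0084, n = 306
FV = $595.09 × ((1 + 0.1008/12)^306 − 1) / (0.1008/12)
FV = $595.09 × 1420.413899
FV = $845,274.11

FV = PMT × ((1+r)^n - 1)/r = $845,274.11


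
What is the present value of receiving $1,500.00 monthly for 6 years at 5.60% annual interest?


Present value of an ordinary annuity: PV = PMT × (1 − (1 + r)^(−n)) / r
Monthly rate r = 0.056/12 ≈ 0.00466667, n = 72
PV = $1,500.00 × (1 − (1 + 0.056/12)^(−72)) / (0.056/12)
PV = $1,500.00 × 61.032460
PV = $91,548.69

PV = PMT × (1-(1+r)^(-n))/r = $91,548.69


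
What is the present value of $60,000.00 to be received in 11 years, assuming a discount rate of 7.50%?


Present value formula: PV = FV / (1 + r)^t
PV = $60,000.00 / (1 + 0.075)^11
PV = $60,000.00 / 2.215609
PV = $27,080.59

PV = FV / (1 + r)^t = $27,080.59


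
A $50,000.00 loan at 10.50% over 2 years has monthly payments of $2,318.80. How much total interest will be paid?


Total paid over the life of the loan = PMT × n.
Total paid = $2,318.80 × 24 = $55,651.20
Total interest = total paid − principal = $55,651.20 − $50,000.00 = $5,651.20

Total interest = (PMT × n) - PV = $5,651.20


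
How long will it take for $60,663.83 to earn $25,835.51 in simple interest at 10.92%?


Rearrange the simple interest formula for t:
I = P × r × t  ⇒  t = I / (P × r)
t = $25,835.51 / ($60,663.83 × 0.1092)
t = 3.9

t = I/(P×r) = 3.9 years


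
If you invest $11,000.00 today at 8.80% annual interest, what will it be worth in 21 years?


Future value formula: FV = PV × (1 + r)^t
FV = $11,000.00 × (1 + 0.088)^21
FV = $11,000.00 × 5.877692
FV = $64,654.61

FV = PV × (1 + r)^t = $64,654.61


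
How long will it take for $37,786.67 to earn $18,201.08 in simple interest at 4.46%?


Rearrange the simple interest formula for t:
I = P × r × t  ⇒  t = I / (P × r)
t = $18,201.08 / ($37,786.67 × 0.0446)
t = 10.8

t = I/(P×r) = 10.8 years


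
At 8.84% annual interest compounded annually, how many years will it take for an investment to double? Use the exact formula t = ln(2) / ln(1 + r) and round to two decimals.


Doubling condition: (1 + r)^t = 2
Take ln of both sides: t × ln(1 + r) = ln(2)
t = ln(2) / ln(1 + r)
t = 0.693147 / 0.084709
t = 8.18

t = ln(2) / ln(1 + r) = 8.18 years


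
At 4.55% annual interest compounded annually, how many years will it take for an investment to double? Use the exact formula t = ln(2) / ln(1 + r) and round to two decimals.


Doubling condition: (1 + r)^t = 2
Take ln of both sides: t × ln(1 + r) = ln(2)
t = ln(2) / ln(1 + r)
t = 0.693147 / 0.044495
t = 15.58

t = ln(2) / ln(1 + r) = 15.58 years


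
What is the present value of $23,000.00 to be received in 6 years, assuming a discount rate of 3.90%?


Present value formula: PV = FV / (1 + r)^t
PV = $23,000.00 / (1 + 0.039)^6
PV = $23,000.00 / 1.2580366
PV = $18,282.46

PV = FV / (1 + r)^t = $18,282.46


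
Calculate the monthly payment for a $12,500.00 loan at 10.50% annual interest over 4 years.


Loan payment formula: PMT = PV × r / (1 − (1 + r)^(−n))
Monthly rate r = 0.105/12 = 0.00875, n = 48 months
Denominator: 1 − (1 + 0.105/12)^(−48) = 0.341752
PMT = $12,500.00 × (0.105/12) / 0.341752
PMT = $320.04 per month

PMT = PV × r / (1-(1+r)^(-n)) = $320.04/month


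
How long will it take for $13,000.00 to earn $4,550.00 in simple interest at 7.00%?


Rearrange the simple interest formula for t:
I = P × r × t  ⇒  t = I / (P × r)
t = $4,550.00 / ($13,000.00 × 0.07)
t = 5

t = I/(P×r) = 5 years


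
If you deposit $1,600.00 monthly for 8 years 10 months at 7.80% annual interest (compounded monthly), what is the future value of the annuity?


Future value of an ordinary annuity: FV = PMT × ((1 + r)^n − 1) / r
Monthly rate r = 0.078/12 = 0.0065, n = 106
FV = $1,600.00 × ((1 + 0.078/12)^106 − 1) / (0.078/12)
FV = $1,600.00 × 151.890312
FV = $243,024.50

FV = PMT × ((1+r)^n - 1)/r = $243,024.50


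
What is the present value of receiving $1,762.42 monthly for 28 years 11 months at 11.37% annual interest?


Present value of an ordinary annuity: PV = PMT × (1 − (1 + r)^(−n)) / r
Monthly rate r = 0.1137/12 = 0.009475, n = 347
PV = $1,762.42 × (1 − (1 + 0.1137/12)^(−347)) / (0.1137/12)
PV = $1,762.42 × 101.539067
PV = $178,954.48

PV = PMT × (1-(1+r)^(-n))/r = $178,954.48


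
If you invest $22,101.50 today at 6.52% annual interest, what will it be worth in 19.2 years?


Future value formula: FV = PV × (1 + r)^t
FV = $22,101.50 × (1 + 0.0652)^19.2
FV = $22,101.50 × 3.3626234
FV = $74,319.02

FV = PV × (1 + r)^t = $74,319.02


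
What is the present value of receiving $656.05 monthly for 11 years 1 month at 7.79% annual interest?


Present value of an ordinary annuity: PV = PMT × (1 − (1 + r)^(−n)) / r
Monthly rate r = 0.0779/12 ≈ 0.00649167, n = 133
PV = $656.05 × (1 − (1 + 0.0779/12)^(−133)) / (0.0779/12)
PV = $656.05 × 88.897401
PV = $58,321.14

PV = PMT × (1-(1+r)^(-n))/r = $58,321.14


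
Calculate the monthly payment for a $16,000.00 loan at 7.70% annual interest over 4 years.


Loan payment formula: PMT = PV × r / (1 − (1 + r)^(−n))
Monthly rate r = 0.077/12 ≈ 0.00641667, n = 48 months
Denominator: 1 − (1 + 0.077/12)^(−48) = 0.264361
PMT = $16,000.00 × (0.077/12) / 0.264361
PMT = $388.36 per month

PMT = PV × r / (1-(1+r)^(-n)) = $388.36/month


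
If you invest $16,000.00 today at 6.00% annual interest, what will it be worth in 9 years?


Future value formula: FV = PV × (1 + r)^t
FV = $16,000.00 × (1 + 0.06)^9
FV = $16,000.00 × 1.689479
FV = $27,031.66

FV = PV × (1 + r)^t = $27,031.66


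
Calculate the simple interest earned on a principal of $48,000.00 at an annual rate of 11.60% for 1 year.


Simple interest formula: I = P × r × t
I = $48,000.00 × 0.116 × 1
I = $5,568.00

I = P × r × t = $5,568.00


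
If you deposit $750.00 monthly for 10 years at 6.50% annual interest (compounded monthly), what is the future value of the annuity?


Future value of an ordinary annuity: FV = PMT × ((1 + r)^n − 1) / r
Monthly rate r = 0.065/12 ≈ 0.00541667, n = 120
FV = $750.00 × ((1 + 0.065/12)^120 − 1) / (0.065/12)
FV = $750.00 × 168.403154
FV = $126,302.37

FV = PMT × ((1+r)^n - 1)/r = $126,302.37


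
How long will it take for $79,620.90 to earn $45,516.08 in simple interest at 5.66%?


Rearrange the simple interest formula for t:
I = P × r × t  ⇒  t = I / (P × r)
t = $45,516.08 / ($79,620.90 × 0.0566)
t = 10.1

t = I/(P×r) = 10.1 years


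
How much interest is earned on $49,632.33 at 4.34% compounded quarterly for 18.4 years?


Compound interest earned = final amount − principal.
A = P(1 + r/n)^(nt) = $49,632.33 × (1 + 0.0434/4)^(4 × 18.4) = $109,826.44
Interest = A − P = $109,826.44 − $49,632.33 = $60,194.11

Interest = A - P = $60,194.11


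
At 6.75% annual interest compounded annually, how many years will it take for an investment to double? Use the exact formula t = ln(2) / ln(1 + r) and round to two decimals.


Doubling condition: (1 + r)^t = 2
Take ln of both sides: t × ln(1 + r) = ln(2)
t = ln(2) / ln(1 + r)
t = 0.693147 / 0.065319
t = 10.61

t = ln(2) / ln(1 + r) = 10.61 years


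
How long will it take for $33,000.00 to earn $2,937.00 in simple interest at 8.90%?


Rearrange the simple interest formula for t:
I = P × r × t  ⇒  t = I / (P × r)
t = $2,937.00 / ($33,000.00 × 0.089)
t = 1

t = I/(P×r) = 1 year


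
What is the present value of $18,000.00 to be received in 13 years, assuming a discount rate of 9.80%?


Present value formula: PV = FV / (1 + r)^t
PV = $18,000.00 / (1 + 0.098)^13
PV = $18,000.00 / 3.371556
PV = $5,338.78

PV = FV / (1 + r)^t = $5,338.78


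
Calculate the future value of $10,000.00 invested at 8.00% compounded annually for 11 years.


Compound interest formula: A = P(1 + r/n)^(nt)
A = $10,000.00 × (1 + 0.08/1)^(1 × 11)
Growth factor: (1 + 0.08/1)^11 = 2.331639
A = $10,000.00 × 2.331639
A = $23,316.39

A = P(1 + r/n)^(nt) = $23,316.39


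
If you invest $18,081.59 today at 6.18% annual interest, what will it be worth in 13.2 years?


Future value formula: FV = PV × (1 + r)^t
FV = $18,081.59 × (1 + 0.0618)^13.2
FV = $18,081.59 × 2.206805
FV = $39,902.54

FV = PV × (1 + r)^t = $39,902.54


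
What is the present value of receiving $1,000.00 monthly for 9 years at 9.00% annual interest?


Present value of an ordinary annuity: PV = PMT × (1 − (1 + r)^(−n)) / r
Monthly rate r = 0.09/12 = 0.0075, n = 108
PV = $1,000.00 × (1 − (1 + 0.09/12)^(−108)) / (0.09/12)
PV = $1,000.00 × 73.839382
PV = $73,839.38

PV = PMT × (1-(1+r)^(-n))/r = $73,839.38


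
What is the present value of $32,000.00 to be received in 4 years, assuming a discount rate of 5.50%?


Present value formula: PV = FV / (1 + r)^t
PV = $32,000.00 / (1 + 0.055)^4
PV = $32,000.00 / 1.23882465
PV = $25,830.94

PV = FV / (1 + r)^t = $25,830.94


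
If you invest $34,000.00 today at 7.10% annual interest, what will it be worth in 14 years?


Future value formula: FV = PV × (1 + r)^t
FV = $34,000.00 × (1 + 0.071)^14
FV = $34,000.00 × 2.6124777
FV = $88,824.24

FV = PV × (1 + r)^t = $88,824.24


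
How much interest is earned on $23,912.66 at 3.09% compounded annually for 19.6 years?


Compound interest earned = final amount − principal.
A = P(1 + r/n)^(nt) = $23,912.66 × (1 + 0.0309/1)^(1 × 19.6) = $43,418.23
Interest = A − P = $43,418.23 − $23,912.66 = $19,505.57

Interest = A - P = $19,505.57


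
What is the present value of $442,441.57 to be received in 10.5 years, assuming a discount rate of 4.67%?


Present value formula: PV = FV / (1 + r)^t
PV = $442,441.57 / (1 + 0.0467)^10.5
PV = $442,441.57 / 1.61485434
PV = $273,982.34

PV = FV / (1 + r)^t = $273,982.34


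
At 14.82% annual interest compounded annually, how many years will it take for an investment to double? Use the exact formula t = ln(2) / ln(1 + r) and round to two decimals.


Doubling condition: (1 + r)^t = 2
Take ln of both sides: t × ln(1 + r) = ln(2)
t = ln(2) / ln(1 + r)
t = 0.693147 / 0.138195
t = 5.02

t = ln(2) / ln(1 + r) = 5.02 years


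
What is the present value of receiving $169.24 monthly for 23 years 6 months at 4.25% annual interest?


Present value of an ordinary annuity: PV = PMT × (1 − (1 + r)^(−n)) / r
Monthly rate r = 0.0425/12 ≈ 0.00354167, n = 282
PV = $169.24 × (1 − (1 + 0.0425/12)^(−282)) / (0.0425/12)
PV = $169.24 × 178.167510
PV = $30,153.07

PV = PMT × (1-(1+r)^(-n))/r = $30,153.07


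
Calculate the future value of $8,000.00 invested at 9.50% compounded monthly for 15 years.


Compound interest formula: A = P(1 + r/n)^(nt)
A = $8,000.00 × (1 + 0.095/12)^(12 × 15)
Growth factor: (1 + 0.095/12)^180 = 4.1345933
A = $8,000.00 × 4.1345933
A = $33,076.75

A = P(1 + r/n)^(nt) = $33,076.75


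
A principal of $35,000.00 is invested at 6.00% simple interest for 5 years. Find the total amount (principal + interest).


Total amount formula: A = P(1 + rt) = P + P·r·t
Interest: I = P × r × t = $35,000.00 × 0.06 × 5 = $10,500.00
A = P + I = $35,000.00 + $10,500.00 = $45,500.00

A = P + I = P(1 + rt) = $45,500.00


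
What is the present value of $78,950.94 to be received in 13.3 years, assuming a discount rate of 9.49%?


Present value formula: PV = FV / (1 + r)^t
PV = $78,950.94 / (1 + 0.0949)^13.3
PV = $78,950.94 / 3.339491
PV = $23,641.61

PV = FV / (1 + r)^t = $23,641.61


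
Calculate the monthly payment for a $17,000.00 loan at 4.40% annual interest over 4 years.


Loan payment formula: PMT = PV × r / (1 − (1 + r)^(−n))
Monthly rate r = 0.044/12 ≈ 0.00366667, n = 48 months
Denominator: 1 − (1 + 0.044/12)^(−48) = 0.161112
PMT = $17,000.00 × (0.044/12) / 0.161112
PMT = $386.89 per month

PMT = PV × r / (1-(1+r)^(-n)) = $386.89/month


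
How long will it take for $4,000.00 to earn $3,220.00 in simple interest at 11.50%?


Rearrange the simple interest formula for t:
I = P × r × t  ⇒  t = I / (P × r)
t = $3,220.00 / ($4,000.00 × 0.115)
t = 7

t = I/(P×r) = 7 years


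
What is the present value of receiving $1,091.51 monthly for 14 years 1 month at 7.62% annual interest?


Present value of an ordinary annuity: PV = PMT × (1 − (1 + r)^(−n)) / r
Monthly rate r = 0.0762/12 = 0.00635, n = 169
PV = $1,091.51 × (1 − (1 + 0.0762/12)^(−169)) / (0.0762/12)
PV = $1,091.51 × 103.450103
PV = $112,916.82

PV = PMT × (1-(1+r)^(-n))/r = $112,916.82


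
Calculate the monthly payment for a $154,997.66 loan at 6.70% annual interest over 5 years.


Loan payment formula: PMT = PV × r / (1 − (1 + r)^(−n))
Monthly rate r = 0.067/12 ≈ 0.00558333, n = 60 months
Denominator: 1 − (1 + 0.067/12)^(−60) = 0.283995
PMT = $154,997.66 × (0.067/12) / 0.283995
PMT = $3,047.25 per month

PMT = PV × r / (1-(1+r)^(-n)) = $3,047.25/month


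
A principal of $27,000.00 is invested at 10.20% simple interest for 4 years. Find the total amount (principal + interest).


Total amount formula: A = P(1 + rt) = P + P·r·t
Interest: I = P × r × t = $27,000.00 × 0.102 × 4 = $11,016.00
A = P + I = $27,000.00 + $11,016.00 = $38,016.00

A = P + I = P(1 + rt) = $38,016.00


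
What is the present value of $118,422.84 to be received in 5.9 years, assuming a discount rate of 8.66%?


Present value formula: PV = FV / (1 + r)^t
PV = $118,422.84 / (1 + 0.0866)^5.9
PV = $118,422.84 / 1.6323423
PV = $72,547.80

PV = FV / (1 + r)^t = $72,547.80


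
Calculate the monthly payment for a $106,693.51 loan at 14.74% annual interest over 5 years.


Loan payment formula: PMT = PV × r / (1 − (1 + r)^(−n))
Monthly rate r = 0.1474/12 ≈ 0.01228333, n = 60 months
Denominator: 1 − (1 + 0.1474/12)^(−60) = 0.519299
PMT = $106,693.51 × (0.1474/12) / 0.519299
PMT = $2,523.69 per month

PMT = PV × r / (1-(1+r)^(-n)) = $2,523.69/month


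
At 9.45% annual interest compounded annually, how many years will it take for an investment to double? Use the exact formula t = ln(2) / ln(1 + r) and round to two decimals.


Doubling condition: (1 + r)^t = 2
Take ln of both sides: t × ln(1 + r) = ln(2)
t = ln(2) / ln(1 + r)
t = 0.693147 / 0.090298
t = 7.68

t = ln(2) / ln(1 + r) = 7.68 years


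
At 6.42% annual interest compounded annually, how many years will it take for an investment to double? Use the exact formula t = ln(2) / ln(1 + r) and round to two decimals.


Doubling condition: (1 + r)^t = 2
Take ln of both sides: t × ln(1 + r) = ln(2)
t = ln(2) / ln(1 + r)
t = 0.693147 / 0.062223
t = 11.14

t = ln(2) / ln(1 + r) = 11.14 years


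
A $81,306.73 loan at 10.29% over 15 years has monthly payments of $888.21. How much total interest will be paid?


Total paid over the life of the loan = PMT × n.
Total paid = $888.21 × 180 = $159,877.80
Total interest = total paid − principal = $159,877.80 − $81,306.73 = $78,571.07

Total interest = (PMT × n) - PV = $78,571.07


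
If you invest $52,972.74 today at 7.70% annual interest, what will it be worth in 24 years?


Future value formula: FV = PV × (1 + r)^t
FV = $52,972.74 × (1 + 0.077)^24
FV = $52,972.74 × 5.9316686
FV = $314,216.74

FV = PV × (1 + r)^t = $314,216.74


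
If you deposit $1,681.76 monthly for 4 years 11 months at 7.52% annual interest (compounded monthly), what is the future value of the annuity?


Future value of an ordinary annuity: FV = PMT × ((1 + r)^n − 1) / r
Monthly rate r = 0.0752/12 ≈ 0.00626667, n = 59
FV = $1,681.76 × ((1 + 0.0752/12)^59 − 1) / (0.0752/12)
FV = $1,681.76 × 71.119115
FV = $119,605.28

FV = PMT × ((1+r)^n - 1)/r = $119,605.28


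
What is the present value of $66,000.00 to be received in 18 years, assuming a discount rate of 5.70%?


Present value formula: PV = FV / (1 + r)^t
PV = $66,000.00 / (1 + 0.057)^18
PV = $66,000.00 / 2.712375
PV = $24,332.92

PV = FV / (1 + r)^t = $24,332.92


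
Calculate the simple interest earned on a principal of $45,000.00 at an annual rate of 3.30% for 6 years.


Simple interest formula: I = P × r × t
I = $45,000.00 × 0.033 × 6
I = $8,910.00

I = P × r × t = $8,910.00


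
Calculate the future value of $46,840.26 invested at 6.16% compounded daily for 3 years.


Compound interest formula: A = P(1 + r/n)^(nt)
A = $46,840.26 × (1 + 0.0616/365)^(365 × 3)
Growth factor: (1 + 0.0616/365)^1095 = 1.2029591
A = $46,840.26 × 1.2029591
A = $56,346.92

A = P(1 + r/n)^(nt) = $56,346.92


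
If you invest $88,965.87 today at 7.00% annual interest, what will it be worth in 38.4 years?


Future value formula: FV = PV × (1 + r)^t
FV = $88,965.87 × (1 + 0.07)^38.4
FV = $88,965.87 × 13.4380751
FV = $1,195,530.04

FV = PV × (1 + r)^t = $1,195,530.04


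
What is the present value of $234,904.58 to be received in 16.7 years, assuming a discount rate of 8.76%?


Present value formula: PV = FV / (1 + r)^t
PV = $234,904.58 / (1 + 0.0876)^16.7
PV = $234,904.58 / 4.064767
PV = $57,790.42

PV = FV / (1 + r)^t = $57,790.42


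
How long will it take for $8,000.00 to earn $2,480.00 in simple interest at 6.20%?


Rearrange the simple interest formula for t:
I = P × r × t  ⇒  t = I / (P × r)
t = $2,480.00 / ($8,000.00 × 0.062)
t = 5

t = I/(P×r) = 5 years


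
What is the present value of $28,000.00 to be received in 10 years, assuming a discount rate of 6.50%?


Present value formula: PV = FV / (1 + r)^t
PV = $28,000.00 / (1 + 0.065)^10
PV = $28,000.00 / 1.877137
PV = $14,916.33

PV = FV / (1 + r)^t = $14,916.33


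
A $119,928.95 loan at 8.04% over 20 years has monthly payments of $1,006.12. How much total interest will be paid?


Total paid over the life of the loan = PMT × n.
Total paid = $1,006.12 × 240 = $241,468.80
Total interest = total paid − principal = $241,468.80 − $119,928.95 = $121,539.85

Total interest = (PMT × n) - PV = $121,539.85


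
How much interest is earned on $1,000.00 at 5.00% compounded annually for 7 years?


Compound interest earned = final amount − principal.
A = P(1 + r/n)^(nt) = $1,000.00 × (1 + 0.05/1)^(1 × 7) = $1,407.10
Interest = A − P = $1,407.10 − $1,000.00 = $407.10

Interest = A - P = $407.10


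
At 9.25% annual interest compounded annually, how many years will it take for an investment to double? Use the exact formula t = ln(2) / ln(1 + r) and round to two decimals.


Doubling condition: (1 + r)^t = 2
Take ln of both sides: t × ln(1 + r) = ln(2)
t = ln(2) / ln(1 + r)
t = 0.693147 / 0.088469
t = 7.83

t = ln(2) / ln(1 + r) = 7.83 years


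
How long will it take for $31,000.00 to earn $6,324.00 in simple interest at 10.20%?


Rearrange the simple interest formula for t:
I = P × r × t  ⇒  t = I / (P × r)
t = $6,324.00 / ($31,000.00 × 0.102)
t = 2

t = I/(P×r) = 2 years


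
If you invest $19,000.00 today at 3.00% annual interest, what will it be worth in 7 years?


Future value formula: FV = PV × (1 + r)^t
FV = $19,000.00 × (1 + 0.03)^7
FV = $19,000.00 × 1.2298739
FV = $23,367.60

FV = PV × (1 + r)^t = $23,367.60


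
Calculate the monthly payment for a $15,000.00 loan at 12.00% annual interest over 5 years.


Loan payment formula: PMT = PV × r / (1 − (1 + r)^(−n))
Monthly rate r = 0.12/12 = 0.01, n = 60 months
Denominator: 1 − (1 + 0.12/12)^(−60) = 0.449550
PMT = $15,000.00 × (0.12/12) / 0.449550
PMT = $333.67 per month

PMT = PV × r / (1-(1+r)^(-n)) = $333.67/month


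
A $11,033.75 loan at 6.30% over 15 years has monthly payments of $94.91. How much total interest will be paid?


Total paid over the life of the loan = PMT × n.
Total paid = $94.91 × 180 = $17,083.80
Total interest = total paid − principal = $17,083.80 − $11,033.75 = $6,050.05

Total interest = (PMT × n) - PV = $6,050.05


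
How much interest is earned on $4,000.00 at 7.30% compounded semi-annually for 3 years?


Compound interest earned = final amount − principal.
A = P(1 + r/n)^(nt) = $4,000.00 × (1 + 0.073/2)^(2 × 3) = $4,959.93
Interest = A − P = $4,959.93 − $4,000.00 = $959.93

Interest = A - P = $959.93


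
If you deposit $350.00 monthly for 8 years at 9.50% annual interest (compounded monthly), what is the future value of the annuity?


Future value of an ordinary annuity: FV = PMT × ((1 + r)^n − 1) / r
Monthly rate r = 0.095/12 ≈ 0.00791667, n = 96
FV = $350.00 × ((1 + 0.095/12)^96 − 1) / (0.095/12)
FV = $350.00 × 142.975186
FV = $50,041.32

FV = PMT × ((1+r)^n - 1)/r = $50,041.32


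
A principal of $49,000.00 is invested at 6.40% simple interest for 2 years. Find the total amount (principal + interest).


Total amount formula: A = P(1 + rt) = P + P·r·t
Interest: I = P × r × t = $49,000.00 × 0.064 × 2 = $6,272.00
A = P + I = $49,000.00 + $6,272.00 = $55,272.00

A = P + I = P(1 + rt) = $55,272.00


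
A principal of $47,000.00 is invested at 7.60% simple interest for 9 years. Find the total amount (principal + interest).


Total amount formula: A = P(1 + rt) = P + P·r·t
Interest: I = P × r × t = $47,000.00 × 0.076 × 9 = $32,148.00
A = P + I = $47,000.00 + $32,148.00 = $79,148.00

A = P + I = P(1 + rt) = $79,148.00


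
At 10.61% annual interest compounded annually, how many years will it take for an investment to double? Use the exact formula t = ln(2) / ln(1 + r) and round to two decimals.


Doubling condition: (1 + r)^t = 2
Take ln of both sides: t × ln(1 + r) = ln(2)
t = ln(2) / ln(1 + r)
t = 0.693147 / 0.100840
t = 6.87

t = ln(2) / ln(1 + r) = 6.87 years


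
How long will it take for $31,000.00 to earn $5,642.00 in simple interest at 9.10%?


Rearrange the simple interest formula for t:
I = P × r × t  ⇒  t = I / (P × r)
t = $5,642.00 / ($31,000.00 × 0.091)
t = 2

t = I/(P×r) = 2 years


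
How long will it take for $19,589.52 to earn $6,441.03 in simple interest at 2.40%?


Rearrange the simple interest formula for t:
I = P × r × t  ⇒  t = I / (P × r)
t = $6,441.03 / ($19,589.52 × 0.024)
t = 13.7

t = I/(P×r) = 13.7 years


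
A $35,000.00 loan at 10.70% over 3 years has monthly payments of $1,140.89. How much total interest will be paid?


Total paid over the life of the loan = PMT × n.
Total paid = $1,140.89 × 36 = $41,072.04
Total interest = total paid − principal = $41,072.04 − $35,000.00 = $6,072.04

Total interest = (PMT × n) - PV = $6,072.04


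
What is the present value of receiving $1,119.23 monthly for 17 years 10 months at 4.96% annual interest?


Present value of an ordinary annuity: PV = PMT × (1 − (1 + r)^(−n)) / r
Monthly rate r = 0.0496/12 ≈ 0.00413333, n = 214
PV = $1,119.23 × (1 − (1 + 0.0496/12)^(−214)) / (0.0496/12)
PV = $1,119.23 × 141.856394
PV = $158,769.93

PV = PMT × (1-(1+r)^(-n))/r = $158,769.93


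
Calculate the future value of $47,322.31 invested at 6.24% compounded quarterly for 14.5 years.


Compound interest formula: A = P(1 + r/n)^(nt)
A = $47,322.31 × (1 + 0.0624/4)^(4 × 14.5)
Growth factor: (1 + 0.0624/4)^58 = 2.454235
A = $47,322.31 × 2.454235
A = $116,140.07

A = P(1 + r/n)^(nt) = $116,140.07


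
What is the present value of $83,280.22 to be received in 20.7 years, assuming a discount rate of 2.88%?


Present value formula: PV = FV / (1 + r)^t
PV = $83,280.22 / (1 + 0.0288)^20.7
PV = $83,280.22 / 1.799910
PV = $46,269.10

PV = FV / (1 + r)^t = $46,269.10


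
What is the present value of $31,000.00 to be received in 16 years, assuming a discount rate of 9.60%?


Present value formula: PV = FV / (1 + r)^t
PV = $31,000.00 / (1 + 0.096)^16
PV = $31,000.00 / 4.334798
PV = $7,151.43

PV = FV / (1 + r)^t = $7,151.43


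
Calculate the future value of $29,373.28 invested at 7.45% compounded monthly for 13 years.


Compound interest formula: A = P(1 + r/n)^(nt)
A = $29,373.28 × (1 + 0.0745/12)^(12 × 13)
Growth factor: (1 + 0.0745/12)^156 = 2.626116
A = $29,373.28 × 2.626116
A = $77,137.64

A = P(1 + r/n)^(nt) = $77,137.64


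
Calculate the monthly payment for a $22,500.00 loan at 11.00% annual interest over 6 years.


Loan payment formula: PMT = PV × r / (1 − (1 + r)^(−n))
Monthly rate r = 0.11/12 ≈ 0.00916667, n = 72 months
Denominator: 1 − (1 + 0.11/12)^(−72) = 0.481592
PMT = $22,500.00 × (0.11/12) / 0.481592
PMT = $428.27 per month

PMT = PV × r / (1-(1+r)^(-n)) = $428.27/month


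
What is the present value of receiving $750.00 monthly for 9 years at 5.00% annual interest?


Present value of an ordinary annuity: PV = PMT × (1 − (1 + r)^(−n)) / r
Monthly rate r = 0.05/12 ≈ 0.00416667, n = 108
PV = $750.00 × (1 − (1 + 0.05/12)^(−108)) / (0.05/12)
PV = $750.00 × 86.826108
PV = $65,119.58

PV = PMT × (1-(1+r)^(-n))/r = $65,119.58


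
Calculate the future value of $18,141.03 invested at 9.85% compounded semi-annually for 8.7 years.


Compound interest formula: A = P(1 + r/n)^(nt)
A = $18,141.03 × (1 + 0.0985/2)^(2 × 8.7)
Growth factor: (1 + 0.0985/2)^17.4 = 2.3083104
A = $18,141.03 × 2.3083104
A = $41,875.13

A = P(1 + r/n)^(nt) = $41,875.13


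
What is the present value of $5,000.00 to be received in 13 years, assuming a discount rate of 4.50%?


Present value formula: PV = FV / (1 + r)^t
PV = $5,000.00 / (1 + 0.045)^13
PV = $5,000.00 / 1.772196
PV = $2,821.36

PV = FV / (1 + r)^t = $2,821.36


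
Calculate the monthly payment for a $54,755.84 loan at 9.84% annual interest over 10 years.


Loan payment formula: PMT = PV × r / (1 − (1 + r)^(−n))
Monthly rate r = 0.0984/12 = 0.0082, n = 120 months
Denominator: 1 − (1 + 0.0984/12)^(−120) = 0.624684
PMT = $54,755.84 × (0.0984/12) / 0.624684
PMT = $718.76 per month

PMT = PV × r / (1-(1+r)^(-n)) = $718.76/month


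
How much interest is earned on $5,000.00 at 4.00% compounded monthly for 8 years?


Compound interest earned = final amount − principal.
A = P(1 + r/n)^(nt) = $5,000.00 × (1 + 0.04/12)^(12 × 8) = $6,881.98
Interest = A − P = $6,881.98 − $5,000.00 = $1,881.98

Interest = A - P = $1,881.98


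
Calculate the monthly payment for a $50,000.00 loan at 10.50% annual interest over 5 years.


Loan payment formula: PMT = PV × r / (1 − (1 + r)^(−n))
Monthly rate r = 0.105/12 = 0.00875, n = 60 months
Denominator: 1 − (1 + 0.105/12)^(−60) = 0.407092
PMT = $50,000.00 × (0.105/12) / 0.407092
PMT = $1,074.70 per month

PMT = PV × r / (1-(1+r)^(-n)) = $1,074.70/month


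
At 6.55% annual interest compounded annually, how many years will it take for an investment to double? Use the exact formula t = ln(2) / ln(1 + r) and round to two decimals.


Doubling condition: (1 + r)^t = 2
Take ln of both sides: t × ln(1 + r) = ln(2)
t = ln(2) / ln(1 + r)
t = 0.693147 / 0.063444
t = 10.93

t = ln(2) / ln(1 + r) = 10.93 years


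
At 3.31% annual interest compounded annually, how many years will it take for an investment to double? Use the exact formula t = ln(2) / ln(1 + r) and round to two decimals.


Doubling condition: (1 + r)^t = 2
Take ln of both sides: t × ln(1 + r) = ln(2)
t = ln(2) / ln(1 + r)
t = 0.693147 / 0.032564
t = 21.29

t = ln(2) / ln(1 + r) = 21.29 years


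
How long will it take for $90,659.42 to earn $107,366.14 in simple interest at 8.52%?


Rearrange the simple interest formula for t:
I = P × r × t  ⇒  t = I / (P × r)
t = $107,366.14 / ($90,659.42 × 0.0852)
t = 13.9

t = I/(P×r) = 13.9 years


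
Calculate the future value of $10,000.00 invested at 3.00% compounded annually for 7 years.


Compound interest formula: A = P(1 + r/n)^(nt)
A = $10,000.00 × (1 + 0.03/1)^(1 × 7)
Growth factor: (1 + 0.03/1)^7 = 1.229874
A = $10,000.00 × 1.229874
A = $12,298.74

A = P(1 + r/n)^(nt) = $12,298.74


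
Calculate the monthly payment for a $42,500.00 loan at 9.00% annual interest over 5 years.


Loan payment formula: PMT = PV × r / (1 − (1 + r)^(−n))
Monthly rate r = 0.09/12 = 0.0075, n = 60 months
Denominator: 1 − (1 + 0.09/12)^(−60) = 0.361300
PMT = $42,500.00 × (0.09/12) / 0.361300
PMT = $882.23 per month

PMT = PV × r / (1-(1+r)^(-n)) = $882.23/month


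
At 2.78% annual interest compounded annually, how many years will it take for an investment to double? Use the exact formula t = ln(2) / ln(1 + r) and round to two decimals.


Doubling condition: (1 + r)^t = 2
Take ln of both sides: t × ln(1 + r) = ln(2)
t = ln(2) / ln(1 + r)
t = 0.693147 / 0.027421
t = 25.28

t = ln(2) / ln(1 + r) = 25.28 years


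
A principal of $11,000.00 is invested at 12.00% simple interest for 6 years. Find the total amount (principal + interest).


Total amount formula: A = P(1 + rt) = P + P·r·t
Interest: I = P × r × t = $11,000.00 × 0.12 × 6 = $7,920.00
A = P + I = $11,000.00 + $7,920.00 = $18,920.00

A = P + I = P(1 + rt) = $18,920.00


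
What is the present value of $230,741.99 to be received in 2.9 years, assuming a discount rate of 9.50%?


Present value formula: PV = FV / (1 + r)^t
PV = $230,741.99 / (1 + 0.095)^2.9
PV = $230,741.99 / 1.30107085
PV = $177,347.75

PV = FV / (1 + r)^t = $177,347.75


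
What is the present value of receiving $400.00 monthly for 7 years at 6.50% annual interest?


Present value of an ordinary annuity: PV = PMT × (1 − (1 + r)^(−n)) / r
Monthly rate r = 0.065/12 ≈ 0.00541667, n = 84
PV = $400.00 × (1 − (1 + 0.065/12)^(−84)) / (0.065/12)
PV = $400.00 × 67.342623
PV = $26,937.05

PV = PMT × (1-(1+r)^(-n))/r = $26,937.05


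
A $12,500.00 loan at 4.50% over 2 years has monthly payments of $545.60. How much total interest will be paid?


Total paid over the life of the loan = PMT × n.
Total paid = $545.60 × 24 = $13,094.40
Total interest = total paid − principal = $13,094.40 − $12,500.00 = $594.40

Total interest = (PMT × n) - PV = $594.40
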